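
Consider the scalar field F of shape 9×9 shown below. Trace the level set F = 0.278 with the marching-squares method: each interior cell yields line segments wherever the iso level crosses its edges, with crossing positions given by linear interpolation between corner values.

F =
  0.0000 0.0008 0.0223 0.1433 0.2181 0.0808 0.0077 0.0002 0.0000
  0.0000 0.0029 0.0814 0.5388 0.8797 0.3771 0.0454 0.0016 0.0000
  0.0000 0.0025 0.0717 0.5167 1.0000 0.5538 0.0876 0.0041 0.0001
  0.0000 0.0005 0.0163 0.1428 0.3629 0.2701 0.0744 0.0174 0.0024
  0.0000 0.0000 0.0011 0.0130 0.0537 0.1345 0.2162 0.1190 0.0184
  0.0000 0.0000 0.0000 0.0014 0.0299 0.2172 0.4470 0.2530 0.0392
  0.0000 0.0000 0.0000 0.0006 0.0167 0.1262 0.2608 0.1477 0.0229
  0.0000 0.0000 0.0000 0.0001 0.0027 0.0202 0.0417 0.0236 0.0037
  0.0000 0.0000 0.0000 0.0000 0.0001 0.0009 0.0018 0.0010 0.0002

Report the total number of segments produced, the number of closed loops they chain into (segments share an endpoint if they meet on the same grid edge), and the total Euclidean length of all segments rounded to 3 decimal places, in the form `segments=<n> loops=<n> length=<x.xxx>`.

cell (0,2): code 0100 → (0.341,3.000)–(1.000,2.430)
cell (0,3): code 1100 → (0.091,4.000)–(0.341,3.000)
cell (0,4): code 1100 → (0.666,5.000)–(0.091,4.000)
cell (0,5): code 1000 → (1.000,5.299)–(0.666,5.000)
cell (1,2): code 0110 → (1.000,2.430)–(2.000,2.464)
cell (1,5): code 1001 → (2.000,5.592)–(1.000,5.299)
cell (2,2): code 0010 → (2.000,2.464)–(2.638,3.000)
cell (2,3): code 0111 → (2.638,3.000)–(3.000,3.614)
cell (2,4): code 1011 → (3.000,4.915)–(2.972,5.000)
cell (2,5): code 0001 → (2.972,5.000)–(2.000,5.592)
cell (3,3): code 0010 → (3.000,3.614)–(3.275,4.000)
cell (3,4): code 0001 → (3.275,4.000)–(3.000,4.915)
cell (4,5): code 0100 → (4.268,6.000)–(5.000,5.265)
cell (4,6): code 1000 → (5.000,6.871)–(4.268,6.000)
cell (5,5): code 0010 → (5.000,5.265)–(5.908,6.000)
cell (5,6): code 0001 → (5.908,6.000)–(5.000,6.871)
total: 16 segments, chained into 2 closed loop(s), length Σ = 14.351973

segments=16 loops=2 length=14.352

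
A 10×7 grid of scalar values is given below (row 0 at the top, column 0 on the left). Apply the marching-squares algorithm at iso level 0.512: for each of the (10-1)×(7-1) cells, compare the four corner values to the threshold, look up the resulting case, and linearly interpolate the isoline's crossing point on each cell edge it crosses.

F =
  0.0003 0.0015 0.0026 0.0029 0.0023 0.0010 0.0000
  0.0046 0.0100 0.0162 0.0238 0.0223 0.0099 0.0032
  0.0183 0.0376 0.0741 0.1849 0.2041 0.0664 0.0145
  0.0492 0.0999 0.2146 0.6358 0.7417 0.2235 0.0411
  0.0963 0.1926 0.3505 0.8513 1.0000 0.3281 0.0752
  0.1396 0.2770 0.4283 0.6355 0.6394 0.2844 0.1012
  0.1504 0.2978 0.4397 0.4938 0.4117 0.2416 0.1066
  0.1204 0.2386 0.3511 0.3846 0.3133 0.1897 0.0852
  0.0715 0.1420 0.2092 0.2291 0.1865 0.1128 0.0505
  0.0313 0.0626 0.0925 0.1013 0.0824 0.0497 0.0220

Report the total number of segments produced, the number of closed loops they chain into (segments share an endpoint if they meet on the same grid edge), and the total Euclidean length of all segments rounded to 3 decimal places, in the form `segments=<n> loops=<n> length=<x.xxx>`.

cell (2,2): code 0100 → (2.725,3.000)–(3.000,2.706)
cell (2,3): code 1100 → (2.573,4.000)–(2.725,3.000)
cell (2,4): code 1000 → (3.000,4.443)–(2.573,4.000)
cell (3,2): code 0110 → (3.000,2.706)–(4.000,2.322)
cell (3,4): code 1001 → (4.000,4.726)–(3.000,4.443)
cell (4,2): code 0110 → (4.000,2.322)–(5.000,2.404)
cell (4,4): code 1001 → (5.000,4.359)–(4.000,4.726)
cell (5,2): code 0010 → (5.000,2.404)–(5.872,3.000)
cell (5,3): code 0011 → (5.872,3.000)–(5.560,4.000)
cell (5,4): code 0001 → (5.560,4.000)–(5.000,4.359)
total: 10 segments, chained into 1 closed loop(s), length Σ = 8.976625

segments=10 loops=1 length=8.977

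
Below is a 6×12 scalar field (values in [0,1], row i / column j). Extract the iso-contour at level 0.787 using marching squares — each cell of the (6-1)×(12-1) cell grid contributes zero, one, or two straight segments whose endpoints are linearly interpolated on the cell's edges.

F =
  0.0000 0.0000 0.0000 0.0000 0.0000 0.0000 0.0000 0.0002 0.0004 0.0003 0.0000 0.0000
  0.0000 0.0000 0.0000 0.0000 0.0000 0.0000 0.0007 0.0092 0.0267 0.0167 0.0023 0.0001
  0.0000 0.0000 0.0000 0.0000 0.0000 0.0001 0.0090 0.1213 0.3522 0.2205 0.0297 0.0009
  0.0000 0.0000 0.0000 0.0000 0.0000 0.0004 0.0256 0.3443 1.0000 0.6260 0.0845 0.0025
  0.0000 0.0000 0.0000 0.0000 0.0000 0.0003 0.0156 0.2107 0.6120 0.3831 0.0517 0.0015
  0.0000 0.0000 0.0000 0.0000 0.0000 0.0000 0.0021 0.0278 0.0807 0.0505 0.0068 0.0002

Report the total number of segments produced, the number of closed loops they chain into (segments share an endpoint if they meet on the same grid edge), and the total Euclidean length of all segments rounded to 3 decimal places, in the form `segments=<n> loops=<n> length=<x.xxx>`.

cell (2,7): code 0100 → (2.671,8.000)–(3.000,7.675)
cell (2,8): code 1000 → (3.000,8.570)–(2.671,8.000)
cell (3,7): code 0010 → (3.000,7.675)–(3.549,8.000)
cell (3,8): code 0001 → (3.549,8.000)–(3.000,8.570)
total: 4 segments, chained into 1 closed loop(s), length Σ = 2.548732

segments=4 loops=1 length=2.549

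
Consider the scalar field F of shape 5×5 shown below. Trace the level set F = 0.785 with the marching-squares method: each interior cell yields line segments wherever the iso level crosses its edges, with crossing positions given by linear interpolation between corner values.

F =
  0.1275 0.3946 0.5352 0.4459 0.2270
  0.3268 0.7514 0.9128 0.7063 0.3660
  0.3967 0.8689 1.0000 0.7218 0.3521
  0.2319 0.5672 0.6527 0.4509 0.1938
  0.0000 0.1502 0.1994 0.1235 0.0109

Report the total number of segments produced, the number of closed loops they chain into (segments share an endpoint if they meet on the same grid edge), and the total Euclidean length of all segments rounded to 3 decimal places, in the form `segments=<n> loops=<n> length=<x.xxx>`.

segments=8 loops=1 length=6.045

cell (0,1): code 0100 → (0.662,2.000)–(1.000,1.208)
cell (0,2): code 1000 → (1.000,2.619)–(0.662,2.000)
cell (1,0): code 0100 → (1.286,1.000)–(2.000,0.822)
cell (1,1): code 1110 → (1.000,1.208)–(1.286,1.000)
cell (1,2): code 1001 → (2.000,2.773)–(1.000,2.619)
cell (2,0): code 0010 → (2.000,0.822)–(2.278,1.000)
cell (2,1): code 0011 → (2.278,1.000)–(2.619,2.000)
cell (2,2): code 0001 → (2.619,2.000)–(2.000,2.773)
total: 8 segments, chained into 1 closed loop(s), length Σ = 6.044554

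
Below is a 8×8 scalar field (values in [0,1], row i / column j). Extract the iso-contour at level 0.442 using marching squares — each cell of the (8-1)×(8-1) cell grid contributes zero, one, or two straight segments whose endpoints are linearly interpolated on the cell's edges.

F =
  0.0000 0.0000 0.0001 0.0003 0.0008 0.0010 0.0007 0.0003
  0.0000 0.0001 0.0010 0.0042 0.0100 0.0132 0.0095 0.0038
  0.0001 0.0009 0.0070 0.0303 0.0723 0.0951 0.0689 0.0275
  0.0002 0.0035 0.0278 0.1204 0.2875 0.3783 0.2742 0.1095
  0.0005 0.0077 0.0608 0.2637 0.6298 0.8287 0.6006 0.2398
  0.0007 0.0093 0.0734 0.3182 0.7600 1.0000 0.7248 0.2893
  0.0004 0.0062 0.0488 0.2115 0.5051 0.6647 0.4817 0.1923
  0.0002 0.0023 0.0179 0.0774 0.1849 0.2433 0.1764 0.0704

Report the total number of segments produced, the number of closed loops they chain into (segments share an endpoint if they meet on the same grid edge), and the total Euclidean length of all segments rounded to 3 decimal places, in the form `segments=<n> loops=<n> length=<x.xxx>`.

cell (3,3): code 0100 → (3.451,4.000)–(4.000,3.487)
cell (3,4): code 1100 → (3.141,5.000)–(3.451,4.000)
cell (3,5): code 1100 → (3.514,6.000)–(3.141,5.000)
cell (3,6): code 1000 → (4.000,6.440)–(3.514,6.000)
cell (4,3): code 0110 → (4.000,3.487)–(5.000,3.280)
cell (4,6): code 1001 → (5.000,6.649)–(4.000,6.440)
cell (5,3): code 0110 → (5.000,3.280)–(6.000,3.785)
cell (5,6): code 1001 → (6.000,6.137)–(5.000,6.649)
cell (6,3): code 0010 → (6.000,3.785)–(6.197,4.000)
cell (6,4): code 0011 → (6.197,4.000)–(6.528,5.000)
cell (6,5): code 0011 → (6.528,5.000)–(6.130,6.000)
cell (6,6): code 0001 → (6.130,6.000)–(6.000,6.137)
total: 12 segments, chained into 1 closed loop(s), length Σ = 10.417679

segments=12 loops=1 length=10.418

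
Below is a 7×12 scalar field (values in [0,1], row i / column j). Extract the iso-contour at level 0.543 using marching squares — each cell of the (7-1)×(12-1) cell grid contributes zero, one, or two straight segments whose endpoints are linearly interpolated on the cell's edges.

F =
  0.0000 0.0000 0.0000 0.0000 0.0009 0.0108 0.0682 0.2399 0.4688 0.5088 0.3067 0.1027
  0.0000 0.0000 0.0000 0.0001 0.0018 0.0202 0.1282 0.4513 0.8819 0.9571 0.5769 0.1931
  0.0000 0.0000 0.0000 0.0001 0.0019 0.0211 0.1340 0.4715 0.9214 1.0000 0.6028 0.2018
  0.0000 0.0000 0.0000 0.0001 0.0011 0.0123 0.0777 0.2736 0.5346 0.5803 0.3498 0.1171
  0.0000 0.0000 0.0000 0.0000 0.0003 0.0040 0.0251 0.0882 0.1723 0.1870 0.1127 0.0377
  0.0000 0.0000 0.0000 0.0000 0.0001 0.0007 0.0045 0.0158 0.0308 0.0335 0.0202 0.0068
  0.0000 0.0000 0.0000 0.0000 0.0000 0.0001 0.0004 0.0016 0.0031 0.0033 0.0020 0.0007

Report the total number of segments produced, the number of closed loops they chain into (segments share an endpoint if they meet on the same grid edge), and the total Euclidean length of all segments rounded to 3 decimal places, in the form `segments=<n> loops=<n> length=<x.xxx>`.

cell (0,7): code 0100 → (0.180,8.000)–(1.000,7.213)
cell (0,8): code 1100 → (0.076,9.000)–(0.180,8.000)
cell (0,9): code 1100 → (0.875,10.000)–(0.076,9.000)
cell (0,10): code 1000 → (1.000,10.088)–(0.875,10.000)
cell (1,7): code 0110 → (1.000,7.213)–(2.000,7.159)
cell (1,10): code 1001 → (2.000,10.149)–(1.000,10.088)
cell (2,7): code 0010 → (2.000,7.159)–(2.978,8.000)
cell (2,8): code 0111 → (2.978,8.000)–(3.000,8.184)
cell (2,9): code 1011 → (3.000,9.162)–(2.236,10.000)
cell (2,10): code 0001 → (2.236,10.000)–(2.000,10.149)
cell (3,8): code 0010 → (3.000,8.184)–(3.095,9.000)
cell (3,9): code 0001 → (3.095,9.000)–(3.000,9.162)
total: 12 segments, chained into 1 closed loop(s), length Σ = 9.476287

segments=12 loops=1 length=9.476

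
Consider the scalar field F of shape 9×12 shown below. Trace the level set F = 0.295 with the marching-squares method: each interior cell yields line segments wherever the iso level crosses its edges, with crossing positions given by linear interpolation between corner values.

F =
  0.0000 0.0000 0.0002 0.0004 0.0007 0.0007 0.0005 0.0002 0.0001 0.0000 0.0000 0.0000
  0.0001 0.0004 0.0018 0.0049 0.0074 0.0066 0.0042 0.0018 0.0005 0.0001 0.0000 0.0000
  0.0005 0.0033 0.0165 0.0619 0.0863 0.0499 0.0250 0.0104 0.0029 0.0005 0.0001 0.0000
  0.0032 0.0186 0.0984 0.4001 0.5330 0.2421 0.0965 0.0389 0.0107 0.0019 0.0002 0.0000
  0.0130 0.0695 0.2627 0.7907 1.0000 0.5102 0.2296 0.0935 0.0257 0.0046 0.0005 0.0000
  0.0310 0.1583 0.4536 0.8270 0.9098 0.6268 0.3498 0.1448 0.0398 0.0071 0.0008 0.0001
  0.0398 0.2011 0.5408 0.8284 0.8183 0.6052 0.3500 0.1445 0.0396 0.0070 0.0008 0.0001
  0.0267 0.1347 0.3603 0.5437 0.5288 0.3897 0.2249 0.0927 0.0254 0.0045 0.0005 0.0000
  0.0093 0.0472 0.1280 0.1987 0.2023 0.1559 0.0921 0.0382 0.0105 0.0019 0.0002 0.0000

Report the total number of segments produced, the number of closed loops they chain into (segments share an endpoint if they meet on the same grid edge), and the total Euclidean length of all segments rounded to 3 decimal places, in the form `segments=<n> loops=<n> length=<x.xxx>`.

segments=20 loops=1 length=15.869

cell (2,2): code 0100 → (2.689,3.000)–(3.000,2.652)
cell (2,3): code 1100 → (2.467,4.000)–(2.689,3.000)
cell (2,4): code 1000 → (3.000,4.818)–(2.467,4.000)
cell (3,2): code 0110 → (3.000,2.652)–(4.000,2.061)
cell (3,4): code 1101 → (3.197,5.000)–(3.000,4.818)
cell (3,5): code 1000 → (4.000,5.767)–(3.197,5.000)
cell (4,1): code 0100 → (4.169,2.000)–(5.000,1.463)
cell (4,2): code 1110 → (4.000,2.061)–(4.169,2.000)
cell (4,5): code 1101 → (4.544,6.000)–(4.000,5.767)
cell (4,6): code 1000 → (5.000,6.267)–(4.544,6.000)
cell (5,1): code 0110 → (5.000,1.463)–(6.000,1.276)
cell (5,6): code 1001 → (6.000,6.268)–(5.000,6.267)
cell (6,1): code 0110 → (6.000,1.276)–(7.000,1.711)
cell (6,5): code 1011 → (7.000,5.575)–(6.440,6.000)
cell (6,6): code 0001 → (6.440,6.000)–(6.000,6.268)
cell (7,1): code 0010 → (7.000,1.711)–(7.281,2.000)
cell (7,2): code 0011 → (7.281,2.000)–(7.721,3.000)
cell (7,3): code 0011 → (7.721,3.000)–(7.716,4.000)
cell (7,4): code 0011 → (7.716,4.000)–(7.405,5.000)
cell (7,5): code 0001 → (7.405,5.000)–(7.000,5.575)
total: 20 segments, chained into 1 closed loop(s), length Σ = 15.868802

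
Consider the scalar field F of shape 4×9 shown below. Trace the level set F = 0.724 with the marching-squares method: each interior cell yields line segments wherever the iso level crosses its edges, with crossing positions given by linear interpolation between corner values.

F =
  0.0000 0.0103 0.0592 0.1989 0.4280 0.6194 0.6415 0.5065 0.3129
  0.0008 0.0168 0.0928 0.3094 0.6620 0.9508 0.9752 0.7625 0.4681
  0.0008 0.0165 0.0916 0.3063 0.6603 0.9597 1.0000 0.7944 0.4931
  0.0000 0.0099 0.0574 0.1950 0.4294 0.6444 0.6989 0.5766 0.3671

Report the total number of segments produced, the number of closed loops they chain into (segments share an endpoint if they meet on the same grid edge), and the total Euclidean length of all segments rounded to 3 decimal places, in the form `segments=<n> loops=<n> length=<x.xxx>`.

segments=10 loops=1 length=9.077

cell (0,4): code 0100 → (0.316,5.000)–(1.000,4.215)
cell (0,5): code 1100 → (0.247,6.000)–(0.316,5.000)
cell (0,6): code 1100 → (0.850,7.000)–(0.247,6.000)
cell (0,7): code 1000 → (1.000,7.131)–(0.850,7.000)
cell (1,4): code 0110 → (1.000,4.215)–(2.000,4.213)
cell (1,7): code 1001 → (2.000,7.234)–(1.000,7.131)
cell (2,4): code 0010 → (2.000,4.213)–(2.748,5.000)
cell (2,5): code 0011 → (2.748,5.000)–(2.917,6.000)
cell (2,6): code 0011 → (2.917,6.000)–(2.323,7.000)
cell (2,7): code 0001 → (2.323,7.000)–(2.000,7.234)
total: 10 segments, chained into 1 closed loop(s), length Σ = 9.077473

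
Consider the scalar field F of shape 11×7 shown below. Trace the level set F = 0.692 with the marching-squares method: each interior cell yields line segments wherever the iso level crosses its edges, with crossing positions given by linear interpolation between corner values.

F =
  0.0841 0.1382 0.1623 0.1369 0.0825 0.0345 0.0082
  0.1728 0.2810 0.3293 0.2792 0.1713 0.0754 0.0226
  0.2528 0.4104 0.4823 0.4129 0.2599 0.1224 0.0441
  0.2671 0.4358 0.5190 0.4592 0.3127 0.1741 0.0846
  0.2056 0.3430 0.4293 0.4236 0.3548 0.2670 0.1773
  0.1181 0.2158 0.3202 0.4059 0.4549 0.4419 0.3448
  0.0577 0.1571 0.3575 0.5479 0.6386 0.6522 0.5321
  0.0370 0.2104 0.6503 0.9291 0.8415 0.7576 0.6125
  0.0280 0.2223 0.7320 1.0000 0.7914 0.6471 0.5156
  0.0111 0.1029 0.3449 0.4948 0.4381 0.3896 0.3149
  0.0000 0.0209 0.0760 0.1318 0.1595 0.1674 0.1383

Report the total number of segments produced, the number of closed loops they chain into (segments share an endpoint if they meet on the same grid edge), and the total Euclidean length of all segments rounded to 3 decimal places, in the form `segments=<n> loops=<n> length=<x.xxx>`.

cell (6,2): code 0100 → (6.378,3.000)–(7.000,2.150)
cell (6,3): code 1100 → (6.263,4.000)–(6.378,3.000)
cell (6,4): code 1100 → (6.378,5.000)–(6.263,4.000)
cell (6,5): code 1000 → (7.000,5.452)–(6.378,5.000)
cell (7,1): code 0100 → (7.510,2.000)–(8.000,1.922)
cell (7,2): code 1110 → (7.000,2.150)–(7.510,2.000)
cell (7,4): code 1011 → (8.000,4.689)–(7.594,5.000)
cell (7,5): code 0001 → (7.594,5.000)–(7.000,5.452)
cell (8,1): code 0010 → (8.000,1.922)–(8.103,2.000)
cell (8,2): code 0011 → (8.103,2.000)–(8.610,3.000)
cell (8,3): code 0011 → (8.610,3.000)–(8.281,4.000)
cell (8,4): code 0001 → (8.281,4.000)–(8.000,4.689)
total: 12 segments, chained into 1 closed loop(s), length Σ = 9.168918

segments=12 loops=1 length=9.169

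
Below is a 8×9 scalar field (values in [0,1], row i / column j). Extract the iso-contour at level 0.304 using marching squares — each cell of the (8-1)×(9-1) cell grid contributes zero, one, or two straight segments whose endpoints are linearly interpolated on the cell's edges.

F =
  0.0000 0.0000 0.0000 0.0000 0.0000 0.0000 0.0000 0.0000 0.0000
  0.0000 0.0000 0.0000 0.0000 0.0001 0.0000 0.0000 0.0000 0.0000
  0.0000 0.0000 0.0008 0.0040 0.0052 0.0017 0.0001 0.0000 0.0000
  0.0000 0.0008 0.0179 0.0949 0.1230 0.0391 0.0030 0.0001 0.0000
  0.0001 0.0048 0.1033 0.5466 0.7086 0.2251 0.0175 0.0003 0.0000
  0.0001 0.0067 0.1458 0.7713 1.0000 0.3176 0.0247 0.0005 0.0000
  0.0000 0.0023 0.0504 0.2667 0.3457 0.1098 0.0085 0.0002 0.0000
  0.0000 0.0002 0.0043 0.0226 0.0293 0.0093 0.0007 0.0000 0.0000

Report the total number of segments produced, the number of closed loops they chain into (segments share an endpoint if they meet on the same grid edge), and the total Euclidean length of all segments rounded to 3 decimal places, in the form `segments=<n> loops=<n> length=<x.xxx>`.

cell (3,2): code 0100 → (3.463,3.000)–(4.000,2.453)
cell (3,3): code 1100 → (3.309,4.000)–(3.463,3.000)
cell (3,4): code 1000 → (4.000,4.837)–(3.309,4.000)
cell (4,2): code 0110 → (4.000,2.453)–(5.000,2.253)
cell (4,4): code 1101 → (4.853,5.000)–(4.000,4.837)
cell (4,5): code 1000 → (5.000,5.046)–(4.853,5.000)
cell (5,2): code 0010 → (5.000,2.253)–(5.926,3.000)
cell (5,3): code 0111 → (5.926,3.000)–(6.000,3.472)
cell (5,4): code 1011 → (6.000,4.177)–(5.065,5.000)
cell (5,5): code 0001 → (5.065,5.000)–(5.000,5.046)
cell (6,3): code 0010 → (6.000,3.472)–(6.132,4.000)
cell (6,4): code 0001 → (6.132,4.000)–(6.000,4.177)
total: 12 segments, chained into 1 closed loop(s), length Σ = 8.664103

segments=12 loops=1 length=8.664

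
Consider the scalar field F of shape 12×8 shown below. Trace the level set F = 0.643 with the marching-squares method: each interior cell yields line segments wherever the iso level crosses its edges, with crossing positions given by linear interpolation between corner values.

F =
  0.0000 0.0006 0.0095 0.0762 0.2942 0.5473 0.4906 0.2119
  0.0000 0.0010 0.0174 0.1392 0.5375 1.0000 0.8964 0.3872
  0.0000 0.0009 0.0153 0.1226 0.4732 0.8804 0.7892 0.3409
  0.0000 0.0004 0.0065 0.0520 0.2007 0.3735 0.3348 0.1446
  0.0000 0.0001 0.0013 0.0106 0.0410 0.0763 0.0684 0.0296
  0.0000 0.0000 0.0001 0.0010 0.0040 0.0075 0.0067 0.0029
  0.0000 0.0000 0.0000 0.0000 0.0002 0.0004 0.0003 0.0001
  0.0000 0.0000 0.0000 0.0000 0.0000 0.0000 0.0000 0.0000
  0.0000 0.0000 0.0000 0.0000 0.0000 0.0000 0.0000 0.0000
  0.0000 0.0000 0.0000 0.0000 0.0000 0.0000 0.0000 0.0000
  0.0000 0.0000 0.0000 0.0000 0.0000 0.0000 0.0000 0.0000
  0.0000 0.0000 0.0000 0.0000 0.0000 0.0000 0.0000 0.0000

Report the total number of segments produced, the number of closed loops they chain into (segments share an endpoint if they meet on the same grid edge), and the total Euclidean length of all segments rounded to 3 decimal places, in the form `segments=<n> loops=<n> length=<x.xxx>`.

cell (0,4): code 0100 → (0.211,5.000)–(1.000,4.228)
cell (0,5): code 1100 → (0.376,6.000)–(0.211,5.000)
cell (0,6): code 1000 → (1.000,6.498)–(0.376,6.000)
cell (1,4): code 0110 → (1.000,4.228)–(2.000,4.417)
cell (1,6): code 1001 → (2.000,6.326)–(1.000,6.498)
cell (2,4): code 0010 → (2.000,4.417)–(2.468,5.000)
cell (2,5): code 0011 → (2.468,5.000)–(2.322,6.000)
cell (2,6): code 0001 → (2.322,6.000)–(2.000,6.326)
total: 8 segments, chained into 1 closed loop(s), length Σ = 7.164283

segments=8 loops=1 length=7.164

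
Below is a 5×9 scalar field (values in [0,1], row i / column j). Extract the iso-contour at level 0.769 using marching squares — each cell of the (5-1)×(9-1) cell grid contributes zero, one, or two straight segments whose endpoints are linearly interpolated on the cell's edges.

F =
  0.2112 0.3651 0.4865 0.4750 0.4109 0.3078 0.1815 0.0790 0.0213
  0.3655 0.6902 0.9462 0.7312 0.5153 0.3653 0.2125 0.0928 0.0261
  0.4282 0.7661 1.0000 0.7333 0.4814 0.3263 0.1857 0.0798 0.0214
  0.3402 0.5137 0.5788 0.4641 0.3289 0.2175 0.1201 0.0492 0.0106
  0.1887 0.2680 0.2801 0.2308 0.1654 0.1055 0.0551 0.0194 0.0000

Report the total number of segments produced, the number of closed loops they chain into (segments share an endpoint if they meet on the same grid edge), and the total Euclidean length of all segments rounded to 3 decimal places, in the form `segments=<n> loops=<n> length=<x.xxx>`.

cell (0,1): code 0100 → (0.615,2.000)–(1.000,1.308)
cell (0,2): code 1000 → (1.000,2.824)–(0.615,2.000)
cell (1,1): code 0110 → (1.000,1.308)–(2.000,1.012)
cell (1,2): code 1001 → (2.000,2.866)–(1.000,2.824)
cell (2,1): code 0010 → (2.000,1.012)–(2.548,2.000)
cell (2,2): code 0001 → (2.548,2.000)–(2.000,2.866)
total: 6 segments, chained into 1 closed loop(s), length Σ = 5.900591

segments=6 loops=1 length=5.901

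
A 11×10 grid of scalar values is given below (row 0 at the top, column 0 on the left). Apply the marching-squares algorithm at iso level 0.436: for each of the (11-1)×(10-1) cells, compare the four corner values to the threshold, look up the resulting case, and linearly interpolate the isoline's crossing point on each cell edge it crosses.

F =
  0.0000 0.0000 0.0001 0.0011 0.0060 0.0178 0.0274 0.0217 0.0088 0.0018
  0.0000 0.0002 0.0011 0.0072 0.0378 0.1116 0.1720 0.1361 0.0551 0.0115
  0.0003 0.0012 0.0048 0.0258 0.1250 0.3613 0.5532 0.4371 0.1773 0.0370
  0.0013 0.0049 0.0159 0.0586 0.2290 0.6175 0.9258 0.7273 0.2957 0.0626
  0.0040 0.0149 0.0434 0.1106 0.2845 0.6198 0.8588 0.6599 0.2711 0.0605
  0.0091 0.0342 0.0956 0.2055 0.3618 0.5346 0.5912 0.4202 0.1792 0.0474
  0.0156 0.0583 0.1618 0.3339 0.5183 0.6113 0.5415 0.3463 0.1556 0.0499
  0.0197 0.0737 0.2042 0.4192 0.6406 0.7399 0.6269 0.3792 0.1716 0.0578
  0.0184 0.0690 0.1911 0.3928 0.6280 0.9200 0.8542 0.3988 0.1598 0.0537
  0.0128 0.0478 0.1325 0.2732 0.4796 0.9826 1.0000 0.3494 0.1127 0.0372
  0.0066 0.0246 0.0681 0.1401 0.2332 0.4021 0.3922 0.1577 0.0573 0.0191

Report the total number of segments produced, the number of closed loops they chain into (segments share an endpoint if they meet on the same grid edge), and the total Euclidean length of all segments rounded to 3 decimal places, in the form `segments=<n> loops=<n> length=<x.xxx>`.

segments=24 loops=1 length=21.013

cell (1,5): code 0100 → (1.693,6.000)–(2.000,5.389)
cell (1,6): code 1100 → (1.996,7.000)–(1.693,6.000)
cell (1,7): code 1000 → (2.000,7.004)–(1.996,7.000)
cell (2,4): code 0100 → (2.292,5.000)–(3.000,4.533)
cell (2,5): code 1110 → (2.000,5.389)–(2.292,5.000)
cell (2,7): code 1001 → (3.000,7.675)–(2.000,7.004)
cell (3,4): code 0110 → (3.000,4.533)–(4.000,4.452)
cell (3,7): code 1001 → (4.000,7.576)–(3.000,7.675)
cell (4,4): code 0110 → (4.000,4.452)–(5.000,4.429)
cell (4,6): code 1011 → (5.000,6.908)–(4.934,7.000)
cell (4,7): code 0001 → (4.934,7.000)–(4.000,7.576)
cell (5,3): code 0100 → (5.474,4.000)–(6.000,3.554)
cell (5,4): code 1110 → (5.000,4.429)–(5.474,4.000)
cell (5,6): code 1001 → (6.000,6.540)–(5.000,6.908)
cell (6,3): code 0110 → (6.000,3.554)–(7.000,3.076)
cell (6,6): code 1001 → (7.000,6.771)–(6.000,6.540)
cell (7,3): code 0110 → (7.000,3.076)–(8.000,3.184)
cell (7,6): code 1001 → (8.000,6.918)–(7.000,6.771)
cell (8,3): code 0110 → (8.000,3.184)–(9.000,3.789)
cell (8,6): code 1001 → (9.000,6.867)–(8.000,6.918)
cell (9,3): code 0010 → (9.000,3.789)–(9.177,4.000)
cell (9,4): code 0011 → (9.177,4.000)–(9.942,5.000)
cell (9,5): code 0011 → (9.942,5.000)–(9.928,6.000)
cell (9,6): code 0001 → (9.928,6.000)–(9.000,6.867)
total: 24 segments, chained into 1 closed loop(s), length Σ = 21.013035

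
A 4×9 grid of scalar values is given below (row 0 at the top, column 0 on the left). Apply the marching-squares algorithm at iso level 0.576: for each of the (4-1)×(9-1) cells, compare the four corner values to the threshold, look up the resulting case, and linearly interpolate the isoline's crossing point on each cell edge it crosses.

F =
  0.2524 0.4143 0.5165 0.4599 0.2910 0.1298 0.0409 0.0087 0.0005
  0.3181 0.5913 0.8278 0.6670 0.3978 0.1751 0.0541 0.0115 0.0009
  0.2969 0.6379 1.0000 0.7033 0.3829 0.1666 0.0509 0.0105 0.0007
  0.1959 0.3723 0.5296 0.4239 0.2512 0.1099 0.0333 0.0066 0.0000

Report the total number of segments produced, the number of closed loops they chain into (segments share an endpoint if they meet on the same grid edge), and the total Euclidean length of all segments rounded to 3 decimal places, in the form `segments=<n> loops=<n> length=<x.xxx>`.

cell (0,0): code 0100 → (0.914,1.000)–(1.000,0.944)
cell (0,1): code 1100 → (0.191,2.000)–(0.914,1.000)
cell (0,2): code 1100 → (0.561,3.000)–(0.191,2.000)
cell (0,3): code 1000 → (1.000,3.338)–(0.561,3.000)
cell (1,0): code 0110 → (1.000,0.944)–(2.000,0.818)
cell (1,3): code 1001 → (2.000,3.397)–(1.000,3.338)
cell (2,0): code 0010 → (2.000,0.818)–(2.233,1.000)
cell (2,1): code 0011 → (2.233,1.000)–(2.901,2.000)
cell (2,2): code 0011 → (2.901,2.000)–(2.456,3.000)
cell (2,3): code 0001 → (2.456,3.000)–(2.000,3.397)
total: 10 segments, chained into 1 closed loop(s), length Σ = 8.164244

segments=10 loops=1 length=8.164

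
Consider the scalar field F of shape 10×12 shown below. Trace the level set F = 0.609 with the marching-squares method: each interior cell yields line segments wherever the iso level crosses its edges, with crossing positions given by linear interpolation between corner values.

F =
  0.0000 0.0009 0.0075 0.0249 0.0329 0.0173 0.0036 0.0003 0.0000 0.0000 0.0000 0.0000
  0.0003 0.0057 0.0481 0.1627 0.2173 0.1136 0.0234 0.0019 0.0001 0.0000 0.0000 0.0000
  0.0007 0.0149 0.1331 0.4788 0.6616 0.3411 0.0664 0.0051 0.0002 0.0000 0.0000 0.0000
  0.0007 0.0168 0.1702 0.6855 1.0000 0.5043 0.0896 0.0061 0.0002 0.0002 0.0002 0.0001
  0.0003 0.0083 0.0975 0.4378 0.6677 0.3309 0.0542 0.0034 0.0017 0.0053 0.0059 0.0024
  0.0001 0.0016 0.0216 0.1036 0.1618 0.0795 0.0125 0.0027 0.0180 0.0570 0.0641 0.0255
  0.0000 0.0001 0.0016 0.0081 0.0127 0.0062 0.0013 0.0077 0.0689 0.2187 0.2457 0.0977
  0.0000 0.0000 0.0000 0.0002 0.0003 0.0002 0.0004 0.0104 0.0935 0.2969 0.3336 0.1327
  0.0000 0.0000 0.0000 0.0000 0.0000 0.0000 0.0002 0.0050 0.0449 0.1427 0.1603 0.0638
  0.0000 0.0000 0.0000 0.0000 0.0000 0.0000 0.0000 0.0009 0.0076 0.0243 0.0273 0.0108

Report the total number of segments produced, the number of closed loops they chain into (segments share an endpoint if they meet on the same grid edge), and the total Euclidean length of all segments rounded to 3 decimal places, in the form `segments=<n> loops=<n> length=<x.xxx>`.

segments=10 loops=1 length=6.064

cell (1,3): code 0100 → (1.882,4.000)–(2.000,3.712)
cell (1,4): code 1000 → (2.000,4.164)–(1.882,4.000)
cell (2,2): code 0100 → (2.630,3.000)–(3.000,2.852)
cell (2,3): code 1110 → (2.000,3.712)–(2.630,3.000)
cell (2,4): code 1001 → (3.000,4.789)–(2.000,4.164)
cell (3,2): code 0010 → (3.000,2.852)–(3.309,3.000)
cell (3,3): code 0111 → (3.309,3.000)–(4.000,3.745)
cell (3,4): code 1001 → (4.000,4.174)–(3.000,4.789)
cell (4,3): code 0010 → (4.000,3.745)–(4.116,4.000)
cell (4,4): code 0001 → (4.116,4.000)–(4.000,4.174)
total: 10 segments, chained into 1 closed loop(s), length Σ = 6.064387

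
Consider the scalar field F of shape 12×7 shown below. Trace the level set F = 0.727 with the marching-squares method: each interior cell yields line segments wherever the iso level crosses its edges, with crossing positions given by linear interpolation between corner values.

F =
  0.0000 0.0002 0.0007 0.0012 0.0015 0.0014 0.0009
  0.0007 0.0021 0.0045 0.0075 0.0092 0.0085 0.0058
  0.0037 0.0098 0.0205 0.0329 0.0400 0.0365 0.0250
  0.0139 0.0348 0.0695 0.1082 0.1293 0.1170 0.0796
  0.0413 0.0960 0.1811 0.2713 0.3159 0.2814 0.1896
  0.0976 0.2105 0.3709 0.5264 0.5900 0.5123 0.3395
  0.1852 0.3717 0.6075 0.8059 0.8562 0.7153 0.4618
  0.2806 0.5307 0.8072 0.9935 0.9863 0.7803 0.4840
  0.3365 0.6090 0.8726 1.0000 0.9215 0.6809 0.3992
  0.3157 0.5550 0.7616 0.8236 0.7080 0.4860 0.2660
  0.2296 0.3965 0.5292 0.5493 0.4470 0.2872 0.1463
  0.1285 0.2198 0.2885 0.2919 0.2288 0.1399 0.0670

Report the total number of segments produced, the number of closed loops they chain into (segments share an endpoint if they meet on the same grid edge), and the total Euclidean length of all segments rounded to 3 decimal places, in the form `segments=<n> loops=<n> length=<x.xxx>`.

cell (5,2): code 0100 → (5.718,3.000)–(6.000,2.602)
cell (5,3): code 1100 → (5.515,4.000)–(5.718,3.000)
cell (5,4): code 1000 → (6.000,4.917)–(5.515,4.000)
cell (6,1): code 0100 → (6.598,2.000)–(7.000,1.710)
cell (6,2): code 1110 → (6.000,2.602)–(6.598,2.000)
cell (6,4): code 1101 → (6.180,5.000)–(6.000,4.917)
cell (6,5): code 1000 → (7.000,5.180)–(6.180,5.000)
cell (7,1): code 0110 → (7.000,1.710)–(8.000,1.448)
cell (7,4): code 1011 → (8.000,4.808)–(7.536,5.000)
cell (7,5): code 0001 → (7.536,5.000)–(7.000,5.180)
cell (8,1): code 0110 → (8.000,1.448)–(9.000,1.833)
cell (8,3): code 1011 → (9.000,3.836)–(8.911,4.000)
cell (8,4): code 0001 → (8.911,4.000)–(8.000,4.808)
cell (9,1): code 0010 → (9.000,1.833)–(9.149,2.000)
cell (9,2): code 0011 → (9.149,2.000)–(9.352,3.000)
cell (9,3): code 0001 → (9.352,3.000)–(9.000,3.836)
total: 16 segments, chained into 1 closed loop(s), length Σ = 11.656698

segments=16 loops=1 length=11.657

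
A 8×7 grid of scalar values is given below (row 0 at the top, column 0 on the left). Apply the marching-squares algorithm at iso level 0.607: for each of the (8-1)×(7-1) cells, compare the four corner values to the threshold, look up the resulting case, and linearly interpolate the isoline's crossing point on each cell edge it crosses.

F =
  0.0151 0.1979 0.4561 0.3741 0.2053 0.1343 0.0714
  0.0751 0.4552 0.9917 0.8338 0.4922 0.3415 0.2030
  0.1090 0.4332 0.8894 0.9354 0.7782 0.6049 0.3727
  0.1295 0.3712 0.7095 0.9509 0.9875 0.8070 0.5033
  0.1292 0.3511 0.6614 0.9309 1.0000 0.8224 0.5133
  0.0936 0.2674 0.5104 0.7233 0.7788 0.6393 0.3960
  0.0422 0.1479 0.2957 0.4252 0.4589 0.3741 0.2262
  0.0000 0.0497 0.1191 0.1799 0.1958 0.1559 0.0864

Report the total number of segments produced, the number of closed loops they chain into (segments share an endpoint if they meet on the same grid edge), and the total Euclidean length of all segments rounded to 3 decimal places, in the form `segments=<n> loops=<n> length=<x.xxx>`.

segments=18 loops=1 length=15.091

cell (0,1): code 0100 → (0.282,2.000)–(1.000,1.283)
cell (0,2): code 1100 → (0.507,3.000)–(0.282,2.000)
cell (0,3): code 1000 → (1.000,3.664)–(0.507,3.000)
cell (1,1): code 0110 → (1.000,1.283)–(2.000,1.381)
cell (1,3): code 1101 → (1.401,4.000)–(1.000,3.664)
cell (1,4): code 1000 → (2.000,4.988)–(1.401,4.000)
cell (2,1): code 0110 → (2.000,1.381)–(3.000,1.697)
cell (2,4): code 1101 → (2.010,5.000)–(2.000,4.988)
cell (2,5): code 1000 → (3.000,5.659)–(2.010,5.000)
cell (3,1): code 0110 → (3.000,1.697)–(4.000,1.825)
cell (3,5): code 1001 → (4.000,5.697)–(3.000,5.659)
cell (4,1): code 0010 → (4.000,1.825)–(4.360,2.000)
cell (4,2): code 0111 → (4.360,2.000)–(5.000,2.454)
cell (4,5): code 1001 → (5.000,5.133)–(4.000,5.697)
cell (5,2): code 0010 → (5.000,2.454)–(5.390,3.000)
cell (5,3): code 0011 → (5.390,3.000)–(5.537,4.000)
cell (5,4): code 0011 → (5.537,4.000)–(5.122,5.000)
cell (5,5): code 0001 → (5.122,5.000)–(5.000,5.133)
total: 18 segments, chained into 1 closed loop(s), length Σ = 15.090791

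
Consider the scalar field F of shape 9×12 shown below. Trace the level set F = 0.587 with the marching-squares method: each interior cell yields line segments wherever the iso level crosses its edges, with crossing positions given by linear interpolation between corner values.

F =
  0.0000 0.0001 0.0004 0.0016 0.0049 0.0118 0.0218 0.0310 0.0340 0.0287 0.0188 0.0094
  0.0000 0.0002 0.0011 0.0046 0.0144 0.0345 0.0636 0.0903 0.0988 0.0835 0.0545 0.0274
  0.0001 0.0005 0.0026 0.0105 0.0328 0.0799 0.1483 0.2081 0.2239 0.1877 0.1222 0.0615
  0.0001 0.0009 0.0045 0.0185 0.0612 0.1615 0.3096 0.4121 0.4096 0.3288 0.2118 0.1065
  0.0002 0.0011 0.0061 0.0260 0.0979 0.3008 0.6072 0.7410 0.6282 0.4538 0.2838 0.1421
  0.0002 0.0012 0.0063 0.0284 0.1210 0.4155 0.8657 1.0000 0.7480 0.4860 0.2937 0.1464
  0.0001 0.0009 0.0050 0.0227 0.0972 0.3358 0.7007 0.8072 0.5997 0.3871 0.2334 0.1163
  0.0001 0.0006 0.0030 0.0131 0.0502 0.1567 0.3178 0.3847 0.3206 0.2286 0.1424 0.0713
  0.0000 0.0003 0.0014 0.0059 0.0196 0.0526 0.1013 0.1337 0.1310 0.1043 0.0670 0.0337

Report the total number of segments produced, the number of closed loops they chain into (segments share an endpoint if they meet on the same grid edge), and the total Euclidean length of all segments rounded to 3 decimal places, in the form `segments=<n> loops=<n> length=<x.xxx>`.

cell (3,5): code 0100 → (3.932,6.000)–(4.000,5.934)
cell (3,6): code 1100 → (3.532,7.000)–(3.932,6.000)
cell (3,7): code 1100 → (3.812,8.000)–(3.532,7.000)
cell (3,8): code 1000 → (4.000,8.236)–(3.812,8.000)
cell (4,5): code 0110 → (4.000,5.934)–(5.000,5.381)
cell (4,8): code 1001 → (5.000,8.615)–(4.000,8.236)
cell (5,5): code 0110 → (5.000,5.381)–(6.000,5.688)
cell (5,8): code 1001 → (6.000,8.060)–(5.000,8.615)
cell (6,5): code 0010 → (6.000,5.688)–(6.297,6.000)
cell (6,6): code 0011 → (6.297,6.000)–(6.521,7.000)
cell (6,7): code 0011 → (6.521,7.000)–(6.046,8.000)
cell (6,8): code 0001 → (6.046,8.000)–(6.000,8.060)
total: 12 segments, chained into 1 closed loop(s), length Σ = 9.551825

segments=12 loops=1 length=9.552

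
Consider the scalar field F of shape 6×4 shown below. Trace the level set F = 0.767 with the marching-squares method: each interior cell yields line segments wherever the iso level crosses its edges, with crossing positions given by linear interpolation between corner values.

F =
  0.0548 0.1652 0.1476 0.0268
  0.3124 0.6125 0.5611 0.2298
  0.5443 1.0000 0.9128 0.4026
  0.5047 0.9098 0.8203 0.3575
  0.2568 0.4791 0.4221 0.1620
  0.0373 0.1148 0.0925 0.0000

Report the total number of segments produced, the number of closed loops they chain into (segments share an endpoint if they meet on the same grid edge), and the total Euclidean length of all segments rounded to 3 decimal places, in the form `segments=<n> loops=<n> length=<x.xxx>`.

cell (1,0): code 0100 → (1.399,1.000)–(2.000,0.489)
cell (1,1): code 1100 → (1.585,2.000)–(1.399,1.000)
cell (1,2): code 1000 → (2.000,2.286)–(1.585,2.000)
cell (2,0): code 0110 → (2.000,0.489)–(3.000,0.647)
cell (2,2): code 1001 → (3.000,2.115)–(2.000,2.286)
cell (3,0): code 0010 → (3.000,0.647)–(3.332,1.000)
cell (3,1): code 0011 → (3.332,1.000)–(3.134,2.000)
cell (3,2): code 0001 → (3.134,2.000)–(3.000,2.115)
total: 8 segments, chained into 1 closed loop(s), length Σ = 6.016928

segments=8 loops=1 length=6.017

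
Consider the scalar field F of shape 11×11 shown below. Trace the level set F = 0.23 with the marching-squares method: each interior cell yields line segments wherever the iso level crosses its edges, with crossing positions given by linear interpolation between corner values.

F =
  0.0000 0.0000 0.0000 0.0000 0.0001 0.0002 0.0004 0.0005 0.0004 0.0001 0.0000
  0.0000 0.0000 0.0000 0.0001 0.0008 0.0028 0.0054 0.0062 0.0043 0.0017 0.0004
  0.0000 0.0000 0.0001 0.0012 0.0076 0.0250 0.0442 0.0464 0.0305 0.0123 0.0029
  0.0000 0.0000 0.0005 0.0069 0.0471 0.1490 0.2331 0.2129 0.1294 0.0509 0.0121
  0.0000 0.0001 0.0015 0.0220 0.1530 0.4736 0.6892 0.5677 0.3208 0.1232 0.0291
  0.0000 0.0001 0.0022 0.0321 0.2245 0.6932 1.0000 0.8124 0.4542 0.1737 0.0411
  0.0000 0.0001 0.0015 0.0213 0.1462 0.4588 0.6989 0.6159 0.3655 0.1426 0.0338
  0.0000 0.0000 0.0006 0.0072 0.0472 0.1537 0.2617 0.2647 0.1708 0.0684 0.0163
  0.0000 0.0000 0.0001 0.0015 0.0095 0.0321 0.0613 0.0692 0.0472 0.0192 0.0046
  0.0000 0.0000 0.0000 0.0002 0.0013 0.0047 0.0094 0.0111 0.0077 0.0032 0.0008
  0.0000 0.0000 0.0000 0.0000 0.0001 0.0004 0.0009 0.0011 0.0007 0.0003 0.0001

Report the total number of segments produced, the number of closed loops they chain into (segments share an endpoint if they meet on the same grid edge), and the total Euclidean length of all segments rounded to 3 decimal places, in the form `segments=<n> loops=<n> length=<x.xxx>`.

cell (2,5): code 0100 → (2.984,6.000)–(3.000,5.963)
cell (2,6): code 1000 → (3.000,6.153)–(2.984,6.000)
cell (3,4): code 0100 → (3.250,5.000)–(4.000,4.240)
cell (3,5): code 1110 → (3.000,5.963)–(3.250,5.000)
cell (3,6): code 1101 → (3.048,7.000)–(3.000,6.153)
cell (3,7): code 1100 → (3.526,8.000)–(3.048,7.000)
cell (3,8): code 1000 → (4.000,8.460)–(3.526,8.000)
cell (4,4): code 0110 → (4.000,4.240)–(5.000,4.012)
cell (4,8): code 1001 → (5.000,8.799)–(4.000,8.460)
cell (5,4): code 0110 → (5.000,4.012)–(6.000,4.268)
cell (5,8): code 1001 → (6.000,8.608)–(5.000,8.799)
cell (6,4): code 0010 → (6.000,4.268)–(6.750,5.000)
cell (6,5): code 0111 → (6.750,5.000)–(7.000,5.706)
cell (6,7): code 1011 → (7.000,7.370)–(6.696,8.000)
cell (6,8): code 0001 → (6.696,8.000)–(6.000,8.608)
cell (7,5): code 0010 → (7.000,5.706)–(7.158,6.000)
cell (7,6): code 0011 → (7.158,6.000)–(7.177,7.000)
cell (7,7): code 0001 → (7.177,7.000)–(7.000,7.370)
total: 18 segments, chained into 1 closed loop(s), length Σ = 14.171366

segments=18 loops=1 length=14.171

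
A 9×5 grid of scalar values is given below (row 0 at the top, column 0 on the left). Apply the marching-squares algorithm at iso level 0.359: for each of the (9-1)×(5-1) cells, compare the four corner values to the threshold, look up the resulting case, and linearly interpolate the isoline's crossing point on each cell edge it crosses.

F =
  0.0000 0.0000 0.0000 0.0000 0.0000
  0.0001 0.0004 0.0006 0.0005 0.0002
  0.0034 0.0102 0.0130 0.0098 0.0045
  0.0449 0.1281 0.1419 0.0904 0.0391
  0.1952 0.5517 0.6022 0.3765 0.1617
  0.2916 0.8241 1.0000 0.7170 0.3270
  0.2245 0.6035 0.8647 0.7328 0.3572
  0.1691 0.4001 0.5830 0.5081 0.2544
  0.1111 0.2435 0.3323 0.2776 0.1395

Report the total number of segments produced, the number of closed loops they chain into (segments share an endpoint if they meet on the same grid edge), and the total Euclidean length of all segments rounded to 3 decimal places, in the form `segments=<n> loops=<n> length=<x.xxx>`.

segments=14 loops=1 length=12.888

cell (3,0): code 0100 → (3.545,1.000)–(4.000,0.459)
cell (3,1): code 1100 → (3.472,2.000)–(3.545,1.000)
cell (3,2): code 1100 → (3.939,3.000)–(3.472,2.000)
cell (3,3): code 1000 → (4.000,3.081)–(3.939,3.000)
cell (4,0): code 0110 → (4.000,0.459)–(5.000,0.127)
cell (4,3): code 1001 → (5.000,3.918)–(4.000,3.081)
cell (5,0): code 0110 → (5.000,0.127)–(6.000,0.355)
cell (5,3): code 1001 → (6.000,3.995)–(5.000,3.918)
cell (6,0): code 0110 → (6.000,0.355)–(7.000,0.822)
cell (6,3): code 1001 → (7.000,3.588)–(6.000,3.995)
cell (7,0): code 0010 → (7.000,0.822)–(7.262,1.000)
cell (7,1): code 0011 → (7.262,1.000)–(7.893,2.000)
cell (7,2): code 0011 → (7.893,2.000)–(7.647,3.000)
cell (7,3): code 0001 → (7.647,3.000)–(7.000,3.588)
total: 14 segments, chained into 1 closed loop(s), length Σ = 12.888260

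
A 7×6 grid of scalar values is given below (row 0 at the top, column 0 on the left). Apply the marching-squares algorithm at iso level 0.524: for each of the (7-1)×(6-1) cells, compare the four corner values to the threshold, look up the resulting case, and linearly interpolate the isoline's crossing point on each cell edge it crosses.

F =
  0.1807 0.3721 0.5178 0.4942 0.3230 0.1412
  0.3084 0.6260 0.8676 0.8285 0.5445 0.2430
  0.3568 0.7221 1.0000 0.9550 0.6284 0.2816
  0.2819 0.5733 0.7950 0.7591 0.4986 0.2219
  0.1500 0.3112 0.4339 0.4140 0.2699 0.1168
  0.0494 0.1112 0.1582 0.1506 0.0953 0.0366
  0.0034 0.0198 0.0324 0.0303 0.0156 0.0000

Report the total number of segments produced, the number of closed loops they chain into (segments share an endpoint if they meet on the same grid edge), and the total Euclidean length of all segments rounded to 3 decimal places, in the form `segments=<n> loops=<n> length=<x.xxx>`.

segments=14 loops=1 length=11.809

cell (0,0): code 0100 → (0.598,1.000)–(1.000,0.679)
cell (0,1): code 1100 → (0.018,2.000)–(0.598,1.000)
cell (0,2): code 1100 → (0.089,3.000)–(0.018,2.000)
cell (0,3): code 1100 → (0.907,4.000)–(0.089,3.000)
cell (0,4): code 1000 → (1.000,4.068)–(0.907,4.000)
cell (1,0): code 0110 → (1.000,0.679)–(2.000,0.458)
cell (1,4): code 1001 → (2.000,4.301)–(1.000,4.068)
cell (2,0): code 0110 → (2.000,0.458)–(3.000,0.831)
cell (2,3): code 1011 → (3.000,3.902)–(2.804,4.000)
cell (2,4): code 0001 → (2.804,4.000)–(2.000,4.301)
cell (3,0): code 0010 → (3.000,0.831)–(3.188,1.000)
cell (3,1): code 0011 → (3.188,1.000)–(3.750,2.000)
cell (3,2): code 0011 → (3.750,2.000)–(3.681,3.000)
cell (3,3): code 0001 → (3.681,3.000)–(3.000,3.902)
total: 14 segments, chained into 1 closed loop(s), length Σ = 11.809315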